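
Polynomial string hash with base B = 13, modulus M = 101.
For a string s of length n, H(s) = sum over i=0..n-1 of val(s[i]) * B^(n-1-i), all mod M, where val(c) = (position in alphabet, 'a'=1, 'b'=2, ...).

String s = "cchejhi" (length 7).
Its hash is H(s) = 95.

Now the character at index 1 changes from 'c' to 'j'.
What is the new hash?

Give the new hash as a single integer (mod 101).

Answer: 12

Derivation:
val('c') = 3, val('j') = 10
Position k = 1, exponent = n-1-k = 5
B^5 mod M = 13^5 mod 101 = 17
Delta = (10 - 3) * 17 mod 101 = 18
New hash = (95 + 18) mod 101 = 12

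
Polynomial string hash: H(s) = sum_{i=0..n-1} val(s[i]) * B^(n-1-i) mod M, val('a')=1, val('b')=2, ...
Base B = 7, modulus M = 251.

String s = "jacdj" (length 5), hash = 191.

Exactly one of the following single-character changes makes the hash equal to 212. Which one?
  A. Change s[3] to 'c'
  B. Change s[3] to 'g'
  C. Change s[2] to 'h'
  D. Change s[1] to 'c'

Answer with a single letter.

Option A: s[3]='d'->'c', delta=(3-4)*7^1 mod 251 = 244, hash=191+244 mod 251 = 184
Option B: s[3]='d'->'g', delta=(7-4)*7^1 mod 251 = 21, hash=191+21 mod 251 = 212 <-- target
Option C: s[2]='c'->'h', delta=(8-3)*7^2 mod 251 = 245, hash=191+245 mod 251 = 185
Option D: s[1]='a'->'c', delta=(3-1)*7^3 mod 251 = 184, hash=191+184 mod 251 = 124

Answer: B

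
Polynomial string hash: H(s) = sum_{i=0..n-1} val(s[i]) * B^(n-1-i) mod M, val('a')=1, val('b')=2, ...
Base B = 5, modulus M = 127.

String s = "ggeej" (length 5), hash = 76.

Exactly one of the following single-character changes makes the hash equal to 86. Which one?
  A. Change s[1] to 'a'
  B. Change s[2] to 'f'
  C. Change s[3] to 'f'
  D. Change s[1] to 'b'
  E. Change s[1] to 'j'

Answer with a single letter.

Option A: s[1]='g'->'a', delta=(1-7)*5^3 mod 127 = 12, hash=76+12 mod 127 = 88
Option B: s[2]='e'->'f', delta=(6-5)*5^2 mod 127 = 25, hash=76+25 mod 127 = 101
Option C: s[3]='e'->'f', delta=(6-5)*5^1 mod 127 = 5, hash=76+5 mod 127 = 81
Option D: s[1]='g'->'b', delta=(2-7)*5^3 mod 127 = 10, hash=76+10 mod 127 = 86 <-- target
Option E: s[1]='g'->'j', delta=(10-7)*5^3 mod 127 = 121, hash=76+121 mod 127 = 70

Answer: D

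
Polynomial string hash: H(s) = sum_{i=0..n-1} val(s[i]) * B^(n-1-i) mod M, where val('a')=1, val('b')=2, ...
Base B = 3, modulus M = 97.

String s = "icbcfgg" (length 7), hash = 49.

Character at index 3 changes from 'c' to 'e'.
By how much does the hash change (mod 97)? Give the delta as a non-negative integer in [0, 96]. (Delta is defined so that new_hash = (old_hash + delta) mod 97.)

Delta formula: (val(new) - val(old)) * B^(n-1-k) mod M
  val('e') - val('c') = 5 - 3 = 2
  B^(n-1-k) = 3^3 mod 97 = 27
  Delta = 2 * 27 mod 97 = 54

Answer: 54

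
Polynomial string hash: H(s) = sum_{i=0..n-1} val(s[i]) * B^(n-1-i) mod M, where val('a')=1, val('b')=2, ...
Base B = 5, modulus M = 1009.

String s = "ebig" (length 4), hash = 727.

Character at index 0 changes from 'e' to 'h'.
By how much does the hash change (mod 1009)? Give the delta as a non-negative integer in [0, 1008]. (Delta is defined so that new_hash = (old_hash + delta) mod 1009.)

Delta formula: (val(new) - val(old)) * B^(n-1-k) mod M
  val('h') - val('e') = 8 - 5 = 3
  B^(n-1-k) = 5^3 mod 1009 = 125
  Delta = 3 * 125 mod 1009 = 375

Answer: 375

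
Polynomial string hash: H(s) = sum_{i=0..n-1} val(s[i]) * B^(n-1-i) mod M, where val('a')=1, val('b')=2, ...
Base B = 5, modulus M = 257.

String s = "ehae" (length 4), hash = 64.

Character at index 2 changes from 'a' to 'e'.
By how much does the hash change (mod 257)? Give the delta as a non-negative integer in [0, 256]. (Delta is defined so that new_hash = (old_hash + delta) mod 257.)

Delta formula: (val(new) - val(old)) * B^(n-1-k) mod M
  val('e') - val('a') = 5 - 1 = 4
  B^(n-1-k) = 5^1 mod 257 = 5
  Delta = 4 * 5 mod 257 = 20

Answer: 20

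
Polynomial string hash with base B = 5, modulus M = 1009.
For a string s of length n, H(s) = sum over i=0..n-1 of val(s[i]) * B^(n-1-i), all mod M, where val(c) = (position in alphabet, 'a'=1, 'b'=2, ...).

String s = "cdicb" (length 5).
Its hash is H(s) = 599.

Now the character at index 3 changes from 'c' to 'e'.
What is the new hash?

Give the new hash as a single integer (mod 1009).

Answer: 609

Derivation:
val('c') = 3, val('e') = 5
Position k = 3, exponent = n-1-k = 1
B^1 mod M = 5^1 mod 1009 = 5
Delta = (5 - 3) * 5 mod 1009 = 10
New hash = (599 + 10) mod 1009 = 609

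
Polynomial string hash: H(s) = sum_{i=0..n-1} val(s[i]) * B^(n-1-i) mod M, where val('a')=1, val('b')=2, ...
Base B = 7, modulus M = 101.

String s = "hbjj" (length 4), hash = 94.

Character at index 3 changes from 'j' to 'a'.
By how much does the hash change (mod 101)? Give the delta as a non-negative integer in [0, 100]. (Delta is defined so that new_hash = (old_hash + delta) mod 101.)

Delta formula: (val(new) - val(old)) * B^(n-1-k) mod M
  val('a') - val('j') = 1 - 10 = -9
  B^(n-1-k) = 7^0 mod 101 = 1
  Delta = -9 * 1 mod 101 = 92

Answer: 92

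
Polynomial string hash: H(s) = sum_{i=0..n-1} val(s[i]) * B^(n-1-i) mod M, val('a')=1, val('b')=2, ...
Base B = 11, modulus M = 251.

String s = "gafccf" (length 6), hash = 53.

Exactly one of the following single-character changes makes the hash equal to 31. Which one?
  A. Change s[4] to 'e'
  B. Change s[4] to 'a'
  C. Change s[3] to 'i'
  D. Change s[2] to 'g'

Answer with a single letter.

Answer: B

Derivation:
Option A: s[4]='c'->'e', delta=(5-3)*11^1 mod 251 = 22, hash=53+22 mod 251 = 75
Option B: s[4]='c'->'a', delta=(1-3)*11^1 mod 251 = 229, hash=53+229 mod 251 = 31 <-- target
Option C: s[3]='c'->'i', delta=(9-3)*11^2 mod 251 = 224, hash=53+224 mod 251 = 26
Option D: s[2]='f'->'g', delta=(7-6)*11^3 mod 251 = 76, hash=53+76 mod 251 = 129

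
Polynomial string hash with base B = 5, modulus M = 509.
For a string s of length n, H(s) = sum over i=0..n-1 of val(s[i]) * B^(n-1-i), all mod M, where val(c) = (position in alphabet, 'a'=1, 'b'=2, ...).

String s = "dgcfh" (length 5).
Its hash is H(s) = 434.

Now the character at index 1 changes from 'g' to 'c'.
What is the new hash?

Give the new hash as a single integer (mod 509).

Answer: 443

Derivation:
val('g') = 7, val('c') = 3
Position k = 1, exponent = n-1-k = 3
B^3 mod M = 5^3 mod 509 = 125
Delta = (3 - 7) * 125 mod 509 = 9
New hash = (434 + 9) mod 509 = 443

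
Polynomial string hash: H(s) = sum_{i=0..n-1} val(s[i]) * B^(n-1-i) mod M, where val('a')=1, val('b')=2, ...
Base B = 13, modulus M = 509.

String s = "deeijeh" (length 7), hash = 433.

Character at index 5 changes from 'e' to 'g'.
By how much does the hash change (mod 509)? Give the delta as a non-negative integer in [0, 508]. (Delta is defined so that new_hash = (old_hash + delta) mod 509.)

Delta formula: (val(new) - val(old)) * B^(n-1-k) mod M
  val('g') - val('e') = 7 - 5 = 2
  B^(n-1-k) = 13^1 mod 509 = 13
  Delta = 2 * 13 mod 509 = 26

Answer: 26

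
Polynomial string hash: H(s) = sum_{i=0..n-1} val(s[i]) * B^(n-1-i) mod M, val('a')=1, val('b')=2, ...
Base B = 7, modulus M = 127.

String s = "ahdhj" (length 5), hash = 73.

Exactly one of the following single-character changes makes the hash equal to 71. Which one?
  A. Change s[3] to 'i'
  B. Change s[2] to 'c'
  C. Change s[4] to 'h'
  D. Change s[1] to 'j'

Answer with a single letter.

Answer: C

Derivation:
Option A: s[3]='h'->'i', delta=(9-8)*7^1 mod 127 = 7, hash=73+7 mod 127 = 80
Option B: s[2]='d'->'c', delta=(3-4)*7^2 mod 127 = 78, hash=73+78 mod 127 = 24
Option C: s[4]='j'->'h', delta=(8-10)*7^0 mod 127 = 125, hash=73+125 mod 127 = 71 <-- target
Option D: s[1]='h'->'j', delta=(10-8)*7^3 mod 127 = 51, hash=73+51 mod 127 = 124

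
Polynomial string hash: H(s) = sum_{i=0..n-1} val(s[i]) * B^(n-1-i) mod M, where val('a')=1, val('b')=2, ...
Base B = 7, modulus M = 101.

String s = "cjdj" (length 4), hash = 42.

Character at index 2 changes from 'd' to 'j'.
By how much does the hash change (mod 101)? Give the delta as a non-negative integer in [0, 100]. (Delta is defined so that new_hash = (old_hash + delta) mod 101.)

Delta formula: (val(new) - val(old)) * B^(n-1-k) mod M
  val('j') - val('d') = 10 - 4 = 6
  B^(n-1-k) = 7^1 mod 101 = 7
  Delta = 6 * 7 mod 101 = 42

Answer: 42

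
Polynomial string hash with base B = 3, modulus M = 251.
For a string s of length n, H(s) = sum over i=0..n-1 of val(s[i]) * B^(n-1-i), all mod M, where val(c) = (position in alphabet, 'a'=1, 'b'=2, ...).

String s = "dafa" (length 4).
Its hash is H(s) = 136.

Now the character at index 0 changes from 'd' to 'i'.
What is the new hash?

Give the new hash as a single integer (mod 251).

Answer: 20

Derivation:
val('d') = 4, val('i') = 9
Position k = 0, exponent = n-1-k = 3
B^3 mod M = 3^3 mod 251 = 27
Delta = (9 - 4) * 27 mod 251 = 135
New hash = (136 + 135) mod 251 = 20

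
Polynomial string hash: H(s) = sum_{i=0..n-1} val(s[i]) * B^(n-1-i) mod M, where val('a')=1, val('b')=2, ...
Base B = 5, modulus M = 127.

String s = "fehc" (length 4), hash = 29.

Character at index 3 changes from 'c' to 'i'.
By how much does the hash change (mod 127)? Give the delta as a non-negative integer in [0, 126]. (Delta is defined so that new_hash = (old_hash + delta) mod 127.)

Delta formula: (val(new) - val(old)) * B^(n-1-k) mod M
  val('i') - val('c') = 9 - 3 = 6
  B^(n-1-k) = 5^0 mod 127 = 1
  Delta = 6 * 1 mod 127 = 6

Answer: 6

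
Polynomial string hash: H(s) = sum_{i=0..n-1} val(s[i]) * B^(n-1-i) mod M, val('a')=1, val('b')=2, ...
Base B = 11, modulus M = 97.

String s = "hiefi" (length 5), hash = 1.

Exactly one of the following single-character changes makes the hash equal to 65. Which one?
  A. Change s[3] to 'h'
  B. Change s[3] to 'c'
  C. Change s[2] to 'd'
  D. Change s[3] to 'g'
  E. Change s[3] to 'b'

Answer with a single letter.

Option A: s[3]='f'->'h', delta=(8-6)*11^1 mod 97 = 22, hash=1+22 mod 97 = 23
Option B: s[3]='f'->'c', delta=(3-6)*11^1 mod 97 = 64, hash=1+64 mod 97 = 65 <-- target
Option C: s[2]='e'->'d', delta=(4-5)*11^2 mod 97 = 73, hash=1+73 mod 97 = 74
Option D: s[3]='f'->'g', delta=(7-6)*11^1 mod 97 = 11, hash=1+11 mod 97 = 12
Option E: s[3]='f'->'b', delta=(2-6)*11^1 mod 97 = 53, hash=1+53 mod 97 = 54

Answer: B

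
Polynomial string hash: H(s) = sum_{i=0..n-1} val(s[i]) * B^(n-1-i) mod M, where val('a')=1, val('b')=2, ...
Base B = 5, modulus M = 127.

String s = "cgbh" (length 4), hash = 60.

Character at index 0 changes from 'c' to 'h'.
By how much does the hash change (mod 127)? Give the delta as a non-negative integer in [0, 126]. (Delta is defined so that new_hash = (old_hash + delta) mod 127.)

Delta formula: (val(new) - val(old)) * B^(n-1-k) mod M
  val('h') - val('c') = 8 - 3 = 5
  B^(n-1-k) = 5^3 mod 127 = 125
  Delta = 5 * 125 mod 127 = 117

Answer: 117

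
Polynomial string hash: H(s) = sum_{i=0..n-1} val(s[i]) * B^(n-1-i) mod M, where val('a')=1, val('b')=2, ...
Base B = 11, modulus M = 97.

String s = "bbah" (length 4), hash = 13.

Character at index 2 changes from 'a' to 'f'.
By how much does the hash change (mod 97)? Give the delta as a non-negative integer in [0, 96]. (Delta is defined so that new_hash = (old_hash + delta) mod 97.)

Answer: 55

Derivation:
Delta formula: (val(new) - val(old)) * B^(n-1-k) mod M
  val('f') - val('a') = 6 - 1 = 5
  B^(n-1-k) = 11^1 mod 97 = 11
  Delta = 5 * 11 mod 97 = 55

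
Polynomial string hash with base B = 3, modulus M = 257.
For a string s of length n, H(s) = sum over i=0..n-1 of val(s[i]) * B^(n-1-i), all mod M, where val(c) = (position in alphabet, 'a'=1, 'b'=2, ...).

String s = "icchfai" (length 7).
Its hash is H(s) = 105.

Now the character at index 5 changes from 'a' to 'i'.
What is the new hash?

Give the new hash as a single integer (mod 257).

val('a') = 1, val('i') = 9
Position k = 5, exponent = n-1-k = 1
B^1 mod M = 3^1 mod 257 = 3
Delta = (9 - 1) * 3 mod 257 = 24
New hash = (105 + 24) mod 257 = 129

Answer: 129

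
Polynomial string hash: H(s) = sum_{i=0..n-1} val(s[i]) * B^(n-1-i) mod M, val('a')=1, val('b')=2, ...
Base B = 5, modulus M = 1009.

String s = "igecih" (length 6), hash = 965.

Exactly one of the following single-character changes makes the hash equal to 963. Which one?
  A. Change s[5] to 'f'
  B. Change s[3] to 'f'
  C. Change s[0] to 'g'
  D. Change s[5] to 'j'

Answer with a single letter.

Answer: A

Derivation:
Option A: s[5]='h'->'f', delta=(6-8)*5^0 mod 1009 = 1007, hash=965+1007 mod 1009 = 963 <-- target
Option B: s[3]='c'->'f', delta=(6-3)*5^2 mod 1009 = 75, hash=965+75 mod 1009 = 31
Option C: s[0]='i'->'g', delta=(7-9)*5^5 mod 1009 = 813, hash=965+813 mod 1009 = 769
Option D: s[5]='h'->'j', delta=(10-8)*5^0 mod 1009 = 2, hash=965+2 mod 1009 = 967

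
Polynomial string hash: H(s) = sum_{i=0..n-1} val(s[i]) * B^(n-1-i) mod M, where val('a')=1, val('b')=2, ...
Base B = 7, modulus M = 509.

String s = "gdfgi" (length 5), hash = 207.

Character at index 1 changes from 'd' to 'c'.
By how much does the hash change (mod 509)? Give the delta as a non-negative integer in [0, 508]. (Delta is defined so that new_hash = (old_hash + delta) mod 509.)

Answer: 166

Derivation:
Delta formula: (val(new) - val(old)) * B^(n-1-k) mod M
  val('c') - val('d') = 3 - 4 = -1
  B^(n-1-k) = 7^3 mod 509 = 343
  Delta = -1 * 343 mod 509 = 166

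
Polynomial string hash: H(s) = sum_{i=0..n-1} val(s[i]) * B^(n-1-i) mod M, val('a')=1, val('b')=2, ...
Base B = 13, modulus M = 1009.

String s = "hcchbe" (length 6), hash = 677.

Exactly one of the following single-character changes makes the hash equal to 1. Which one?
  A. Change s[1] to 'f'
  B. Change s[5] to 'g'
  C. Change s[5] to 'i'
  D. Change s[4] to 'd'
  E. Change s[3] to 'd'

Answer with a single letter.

Option A: s[1]='c'->'f', delta=(6-3)*13^4 mod 1009 = 927, hash=677+927 mod 1009 = 595
Option B: s[5]='e'->'g', delta=(7-5)*13^0 mod 1009 = 2, hash=677+2 mod 1009 = 679
Option C: s[5]='e'->'i', delta=(9-5)*13^0 mod 1009 = 4, hash=677+4 mod 1009 = 681
Option D: s[4]='b'->'d', delta=(4-2)*13^1 mod 1009 = 26, hash=677+26 mod 1009 = 703
Option E: s[3]='h'->'d', delta=(4-8)*13^2 mod 1009 = 333, hash=677+333 mod 1009 = 1 <-- target

Answer: E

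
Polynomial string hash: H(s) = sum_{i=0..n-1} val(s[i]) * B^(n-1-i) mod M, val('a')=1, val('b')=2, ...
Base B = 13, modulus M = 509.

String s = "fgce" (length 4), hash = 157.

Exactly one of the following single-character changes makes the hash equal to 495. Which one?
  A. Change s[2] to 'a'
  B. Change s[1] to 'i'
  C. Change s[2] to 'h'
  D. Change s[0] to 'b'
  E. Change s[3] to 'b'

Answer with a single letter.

Answer: B

Derivation:
Option A: s[2]='c'->'a', delta=(1-3)*13^1 mod 509 = 483, hash=157+483 mod 509 = 131
Option B: s[1]='g'->'i', delta=(9-7)*13^2 mod 509 = 338, hash=157+338 mod 509 = 495 <-- target
Option C: s[2]='c'->'h', delta=(8-3)*13^1 mod 509 = 65, hash=157+65 mod 509 = 222
Option D: s[0]='f'->'b', delta=(2-6)*13^3 mod 509 = 374, hash=157+374 mod 509 = 22
Option E: s[3]='e'->'b', delta=(2-5)*13^0 mod 509 = 506, hash=157+506 mod 509 = 154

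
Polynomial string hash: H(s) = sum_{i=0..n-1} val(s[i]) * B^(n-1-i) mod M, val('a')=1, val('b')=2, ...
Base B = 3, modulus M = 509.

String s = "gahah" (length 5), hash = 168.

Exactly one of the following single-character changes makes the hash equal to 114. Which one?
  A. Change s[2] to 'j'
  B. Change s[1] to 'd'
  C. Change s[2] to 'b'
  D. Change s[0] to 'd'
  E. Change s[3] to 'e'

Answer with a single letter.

Option A: s[2]='h'->'j', delta=(10-8)*3^2 mod 509 = 18, hash=168+18 mod 509 = 186
Option B: s[1]='a'->'d', delta=(4-1)*3^3 mod 509 = 81, hash=168+81 mod 509 = 249
Option C: s[2]='h'->'b', delta=(2-8)*3^2 mod 509 = 455, hash=168+455 mod 509 = 114 <-- target
Option D: s[0]='g'->'d', delta=(4-7)*3^4 mod 509 = 266, hash=168+266 mod 509 = 434
Option E: s[3]='a'->'e', delta=(5-1)*3^1 mod 509 = 12, hash=168+12 mod 509 = 180

Answer: C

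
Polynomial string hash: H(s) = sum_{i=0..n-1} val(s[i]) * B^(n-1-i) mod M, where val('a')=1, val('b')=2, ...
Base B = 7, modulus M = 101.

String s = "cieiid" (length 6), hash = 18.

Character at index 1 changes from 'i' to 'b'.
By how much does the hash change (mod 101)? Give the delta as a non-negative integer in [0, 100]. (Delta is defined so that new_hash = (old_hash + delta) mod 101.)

Delta formula: (val(new) - val(old)) * B^(n-1-k) mod M
  val('b') - val('i') = 2 - 9 = -7
  B^(n-1-k) = 7^4 mod 101 = 78
  Delta = -7 * 78 mod 101 = 60

Answer: 60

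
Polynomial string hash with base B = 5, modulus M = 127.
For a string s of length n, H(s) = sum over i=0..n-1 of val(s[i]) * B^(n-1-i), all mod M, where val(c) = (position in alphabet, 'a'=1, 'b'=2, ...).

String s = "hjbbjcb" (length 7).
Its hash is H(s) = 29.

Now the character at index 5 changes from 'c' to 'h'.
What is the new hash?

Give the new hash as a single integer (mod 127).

Answer: 54

Derivation:
val('c') = 3, val('h') = 8
Position k = 5, exponent = n-1-k = 1
B^1 mod M = 5^1 mod 127 = 5
Delta = (8 - 3) * 5 mod 127 = 25
New hash = (29 + 25) mod 127 = 54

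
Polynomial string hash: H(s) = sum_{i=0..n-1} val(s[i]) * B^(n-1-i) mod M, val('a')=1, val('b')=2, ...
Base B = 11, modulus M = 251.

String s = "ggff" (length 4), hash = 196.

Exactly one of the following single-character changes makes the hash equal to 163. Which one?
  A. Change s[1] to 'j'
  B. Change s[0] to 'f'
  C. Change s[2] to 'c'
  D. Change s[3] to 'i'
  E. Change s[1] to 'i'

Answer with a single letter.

Answer: C

Derivation:
Option A: s[1]='g'->'j', delta=(10-7)*11^2 mod 251 = 112, hash=196+112 mod 251 = 57
Option B: s[0]='g'->'f', delta=(6-7)*11^3 mod 251 = 175, hash=196+175 mod 251 = 120
Option C: s[2]='f'->'c', delta=(3-6)*11^1 mod 251 = 218, hash=196+218 mod 251 = 163 <-- target
Option D: s[3]='f'->'i', delta=(9-6)*11^0 mod 251 = 3, hash=196+3 mod 251 = 199
Option E: s[1]='g'->'i', delta=(9-7)*11^2 mod 251 = 242, hash=196+242 mod 251 = 187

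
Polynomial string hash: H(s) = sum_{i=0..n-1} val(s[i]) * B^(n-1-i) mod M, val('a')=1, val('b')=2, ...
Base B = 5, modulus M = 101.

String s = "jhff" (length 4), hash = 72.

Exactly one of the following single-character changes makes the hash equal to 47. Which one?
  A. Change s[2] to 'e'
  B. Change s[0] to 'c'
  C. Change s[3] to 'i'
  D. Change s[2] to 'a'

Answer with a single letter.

Answer: D

Derivation:
Option A: s[2]='f'->'e', delta=(5-6)*5^1 mod 101 = 96, hash=72+96 mod 101 = 67
Option B: s[0]='j'->'c', delta=(3-10)*5^3 mod 101 = 34, hash=72+34 mod 101 = 5
Option C: s[3]='f'->'i', delta=(9-6)*5^0 mod 101 = 3, hash=72+3 mod 101 = 75
Option D: s[2]='f'->'a', delta=(1-6)*5^1 mod 101 = 76, hash=72+76 mod 101 = 47 <-- target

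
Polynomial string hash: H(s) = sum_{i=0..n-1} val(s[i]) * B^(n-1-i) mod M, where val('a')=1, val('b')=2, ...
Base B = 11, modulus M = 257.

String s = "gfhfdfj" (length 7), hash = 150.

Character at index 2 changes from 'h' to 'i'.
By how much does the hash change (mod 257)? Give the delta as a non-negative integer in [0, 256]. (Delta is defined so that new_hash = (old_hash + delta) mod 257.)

Answer: 249

Derivation:
Delta formula: (val(new) - val(old)) * B^(n-1-k) mod M
  val('i') - val('h') = 9 - 8 = 1
  B^(n-1-k) = 11^4 mod 257 = 249
  Delta = 1 * 249 mod 257 = 249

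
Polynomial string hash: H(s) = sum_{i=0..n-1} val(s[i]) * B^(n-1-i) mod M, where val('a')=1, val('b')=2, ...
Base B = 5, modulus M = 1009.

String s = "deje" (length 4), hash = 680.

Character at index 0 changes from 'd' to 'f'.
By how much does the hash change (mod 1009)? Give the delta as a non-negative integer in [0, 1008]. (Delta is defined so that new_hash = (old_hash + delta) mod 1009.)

Answer: 250

Derivation:
Delta formula: (val(new) - val(old)) * B^(n-1-k) mod M
  val('f') - val('d') = 6 - 4 = 2
  B^(n-1-k) = 5^3 mod 1009 = 125
  Delta = 2 * 125 mod 1009 = 250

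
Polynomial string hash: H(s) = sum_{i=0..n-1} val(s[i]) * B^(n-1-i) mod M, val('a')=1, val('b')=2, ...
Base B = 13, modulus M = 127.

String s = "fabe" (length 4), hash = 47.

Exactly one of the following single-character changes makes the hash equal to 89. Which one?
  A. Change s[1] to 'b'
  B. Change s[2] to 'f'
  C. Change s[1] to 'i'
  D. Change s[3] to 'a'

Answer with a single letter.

Answer: A

Derivation:
Option A: s[1]='a'->'b', delta=(2-1)*13^2 mod 127 = 42, hash=47+42 mod 127 = 89 <-- target
Option B: s[2]='b'->'f', delta=(6-2)*13^1 mod 127 = 52, hash=47+52 mod 127 = 99
Option C: s[1]='a'->'i', delta=(9-1)*13^2 mod 127 = 82, hash=47+82 mod 127 = 2
Option D: s[3]='e'->'a', delta=(1-5)*13^0 mod 127 = 123, hash=47+123 mod 127 = 43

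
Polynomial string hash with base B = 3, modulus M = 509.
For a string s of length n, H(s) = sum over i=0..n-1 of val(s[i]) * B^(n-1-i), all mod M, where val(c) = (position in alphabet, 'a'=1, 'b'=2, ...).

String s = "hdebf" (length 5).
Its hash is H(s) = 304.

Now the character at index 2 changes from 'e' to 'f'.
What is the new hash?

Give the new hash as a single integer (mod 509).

Answer: 313

Derivation:
val('e') = 5, val('f') = 6
Position k = 2, exponent = n-1-k = 2
B^2 mod M = 3^2 mod 509 = 9
Delta = (6 - 5) * 9 mod 509 = 9
New hash = (304 + 9) mod 509 = 313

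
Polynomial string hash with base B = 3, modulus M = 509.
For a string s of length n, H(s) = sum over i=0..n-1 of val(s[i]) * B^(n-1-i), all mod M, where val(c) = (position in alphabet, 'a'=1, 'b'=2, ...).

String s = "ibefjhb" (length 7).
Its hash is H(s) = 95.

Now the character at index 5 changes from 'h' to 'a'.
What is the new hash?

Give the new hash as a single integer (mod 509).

val('h') = 8, val('a') = 1
Position k = 5, exponent = n-1-k = 1
B^1 mod M = 3^1 mod 509 = 3
Delta = (1 - 8) * 3 mod 509 = 488
New hash = (95 + 488) mod 509 = 74

Answer: 74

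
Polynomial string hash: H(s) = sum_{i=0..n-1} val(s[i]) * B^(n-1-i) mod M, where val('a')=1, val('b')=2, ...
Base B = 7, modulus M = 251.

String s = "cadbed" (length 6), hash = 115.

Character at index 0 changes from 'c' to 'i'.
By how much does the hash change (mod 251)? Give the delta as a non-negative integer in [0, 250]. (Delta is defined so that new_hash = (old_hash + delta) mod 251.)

Delta formula: (val(new) - val(old)) * B^(n-1-k) mod M
  val('i') - val('c') = 9 - 3 = 6
  B^(n-1-k) = 7^5 mod 251 = 241
  Delta = 6 * 241 mod 251 = 191

Answer: 191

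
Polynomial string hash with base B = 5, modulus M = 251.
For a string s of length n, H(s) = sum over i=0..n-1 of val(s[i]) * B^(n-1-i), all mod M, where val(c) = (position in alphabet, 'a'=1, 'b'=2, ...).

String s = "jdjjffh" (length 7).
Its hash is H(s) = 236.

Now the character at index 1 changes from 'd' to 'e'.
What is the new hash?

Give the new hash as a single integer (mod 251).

Answer: 98

Derivation:
val('d') = 4, val('e') = 5
Position k = 1, exponent = n-1-k = 5
B^5 mod M = 5^5 mod 251 = 113
Delta = (5 - 4) * 113 mod 251 = 113
New hash = (236 + 113) mod 251 = 98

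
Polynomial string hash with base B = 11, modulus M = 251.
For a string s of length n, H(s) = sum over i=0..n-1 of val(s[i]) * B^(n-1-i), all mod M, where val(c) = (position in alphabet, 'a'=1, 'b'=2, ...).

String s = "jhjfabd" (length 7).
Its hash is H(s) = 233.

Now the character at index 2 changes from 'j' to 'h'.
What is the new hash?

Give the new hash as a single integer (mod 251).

val('j') = 10, val('h') = 8
Position k = 2, exponent = n-1-k = 4
B^4 mod M = 11^4 mod 251 = 83
Delta = (8 - 10) * 83 mod 251 = 85
New hash = (233 + 85) mod 251 = 67

Answer: 67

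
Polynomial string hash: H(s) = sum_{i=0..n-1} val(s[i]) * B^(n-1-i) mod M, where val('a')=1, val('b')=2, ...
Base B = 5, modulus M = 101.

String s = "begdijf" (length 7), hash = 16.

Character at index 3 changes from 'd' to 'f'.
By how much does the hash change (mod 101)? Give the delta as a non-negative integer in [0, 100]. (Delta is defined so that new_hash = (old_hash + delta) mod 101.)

Answer: 48

Derivation:
Delta formula: (val(new) - val(old)) * B^(n-1-k) mod M
  val('f') - val('d') = 6 - 4 = 2
  B^(n-1-k) = 5^3 mod 101 = 24
  Delta = 2 * 24 mod 101 = 48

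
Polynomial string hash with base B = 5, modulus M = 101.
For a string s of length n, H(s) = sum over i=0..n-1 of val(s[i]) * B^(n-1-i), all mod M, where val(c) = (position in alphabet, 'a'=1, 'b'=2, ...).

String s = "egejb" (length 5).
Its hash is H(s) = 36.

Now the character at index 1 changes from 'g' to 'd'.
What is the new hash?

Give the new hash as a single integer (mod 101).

val('g') = 7, val('d') = 4
Position k = 1, exponent = n-1-k = 3
B^3 mod M = 5^3 mod 101 = 24
Delta = (4 - 7) * 24 mod 101 = 29
New hash = (36 + 29) mod 101 = 65

Answer: 65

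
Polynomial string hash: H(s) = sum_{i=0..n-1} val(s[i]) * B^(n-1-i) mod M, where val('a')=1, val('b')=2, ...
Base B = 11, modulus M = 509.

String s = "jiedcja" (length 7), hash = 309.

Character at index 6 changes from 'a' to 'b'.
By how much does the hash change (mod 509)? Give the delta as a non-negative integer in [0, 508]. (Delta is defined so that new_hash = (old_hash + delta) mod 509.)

Delta formula: (val(new) - val(old)) * B^(n-1-k) mod M
  val('b') - val('a') = 2 - 1 = 1
  B^(n-1-k) = 11^0 mod 509 = 1
  Delta = 1 * 1 mod 509 = 1

Answer: 1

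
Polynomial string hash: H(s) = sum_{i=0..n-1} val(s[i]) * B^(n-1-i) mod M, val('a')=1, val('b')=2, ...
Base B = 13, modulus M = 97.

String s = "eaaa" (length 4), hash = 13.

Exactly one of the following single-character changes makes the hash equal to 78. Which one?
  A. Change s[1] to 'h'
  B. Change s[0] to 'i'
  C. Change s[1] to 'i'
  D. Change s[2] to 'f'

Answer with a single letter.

Answer: D

Derivation:
Option A: s[1]='a'->'h', delta=(8-1)*13^2 mod 97 = 19, hash=13+19 mod 97 = 32
Option B: s[0]='e'->'i', delta=(9-5)*13^3 mod 97 = 58, hash=13+58 mod 97 = 71
Option C: s[1]='a'->'i', delta=(9-1)*13^2 mod 97 = 91, hash=13+91 mod 97 = 7
Option D: s[2]='a'->'f', delta=(6-1)*13^1 mod 97 = 65, hash=13+65 mod 97 = 78 <-- target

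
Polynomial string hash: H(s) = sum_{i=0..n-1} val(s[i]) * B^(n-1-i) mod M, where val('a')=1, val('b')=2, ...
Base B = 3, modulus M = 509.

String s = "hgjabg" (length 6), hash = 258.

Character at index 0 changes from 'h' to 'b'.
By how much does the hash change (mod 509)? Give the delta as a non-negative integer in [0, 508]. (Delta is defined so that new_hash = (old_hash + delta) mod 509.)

Delta formula: (val(new) - val(old)) * B^(n-1-k) mod M
  val('b') - val('h') = 2 - 8 = -6
  B^(n-1-k) = 3^5 mod 509 = 243
  Delta = -6 * 243 mod 509 = 69

Answer: 69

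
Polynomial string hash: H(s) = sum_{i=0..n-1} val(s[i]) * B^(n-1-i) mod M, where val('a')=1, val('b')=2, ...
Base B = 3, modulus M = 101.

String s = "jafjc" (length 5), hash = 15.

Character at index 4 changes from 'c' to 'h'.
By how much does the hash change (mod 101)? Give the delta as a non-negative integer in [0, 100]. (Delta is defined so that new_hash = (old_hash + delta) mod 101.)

Answer: 5

Derivation:
Delta formula: (val(new) - val(old)) * B^(n-1-k) mod M
  val('h') - val('c') = 8 - 3 = 5
  B^(n-1-k) = 3^0 mod 101 = 1
  Delta = 5 * 1 mod 101 = 5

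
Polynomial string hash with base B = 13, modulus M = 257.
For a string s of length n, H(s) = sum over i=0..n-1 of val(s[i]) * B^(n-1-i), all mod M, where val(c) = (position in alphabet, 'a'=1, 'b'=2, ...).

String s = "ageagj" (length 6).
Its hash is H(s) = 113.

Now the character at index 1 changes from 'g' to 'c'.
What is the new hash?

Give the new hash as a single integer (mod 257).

val('g') = 7, val('c') = 3
Position k = 1, exponent = n-1-k = 4
B^4 mod M = 13^4 mod 257 = 34
Delta = (3 - 7) * 34 mod 257 = 121
New hash = (113 + 121) mod 257 = 234

Answer: 234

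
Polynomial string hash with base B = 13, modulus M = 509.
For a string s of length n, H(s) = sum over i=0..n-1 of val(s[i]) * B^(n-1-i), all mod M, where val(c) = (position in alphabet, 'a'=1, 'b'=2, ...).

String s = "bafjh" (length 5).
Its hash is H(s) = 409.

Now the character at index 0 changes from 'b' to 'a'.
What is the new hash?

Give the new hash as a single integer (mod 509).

val('b') = 2, val('a') = 1
Position k = 0, exponent = n-1-k = 4
B^4 mod M = 13^4 mod 509 = 57
Delta = (1 - 2) * 57 mod 509 = 452
New hash = (409 + 452) mod 509 = 352

Answer: 352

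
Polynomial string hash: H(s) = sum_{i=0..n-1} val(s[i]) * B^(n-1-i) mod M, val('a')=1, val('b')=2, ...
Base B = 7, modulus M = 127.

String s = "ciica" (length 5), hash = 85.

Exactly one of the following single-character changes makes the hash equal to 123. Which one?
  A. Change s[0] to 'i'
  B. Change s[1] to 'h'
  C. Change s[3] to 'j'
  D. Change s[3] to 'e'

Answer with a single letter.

Answer: B

Derivation:
Option A: s[0]='c'->'i', delta=(9-3)*7^4 mod 127 = 55, hash=85+55 mod 127 = 13
Option B: s[1]='i'->'h', delta=(8-9)*7^3 mod 127 = 38, hash=85+38 mod 127 = 123 <-- target
Option C: s[3]='c'->'j', delta=(10-3)*7^1 mod 127 = 49, hash=85+49 mod 127 = 7
Option D: s[3]='c'->'e', delta=(5-3)*7^1 mod 127 = 14, hash=85+14 mod 127 = 99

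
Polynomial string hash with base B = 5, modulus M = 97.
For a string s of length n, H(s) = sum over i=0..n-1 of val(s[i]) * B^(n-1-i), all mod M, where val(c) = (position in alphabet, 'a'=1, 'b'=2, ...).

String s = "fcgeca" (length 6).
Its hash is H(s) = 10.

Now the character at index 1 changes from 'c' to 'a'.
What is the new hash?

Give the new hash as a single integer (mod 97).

Answer: 21

Derivation:
val('c') = 3, val('a') = 1
Position k = 1, exponent = n-1-k = 4
B^4 mod M = 5^4 mod 97 = 43
Delta = (1 - 3) * 43 mod 97 = 11
New hash = (10 + 11) mod 97 = 21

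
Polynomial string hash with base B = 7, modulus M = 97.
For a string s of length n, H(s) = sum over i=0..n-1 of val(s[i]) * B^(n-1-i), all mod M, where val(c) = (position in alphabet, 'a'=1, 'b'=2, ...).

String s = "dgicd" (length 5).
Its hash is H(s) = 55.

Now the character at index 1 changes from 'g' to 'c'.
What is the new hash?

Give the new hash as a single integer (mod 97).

Answer: 41

Derivation:
val('g') = 7, val('c') = 3
Position k = 1, exponent = n-1-k = 3
B^3 mod M = 7^3 mod 97 = 52
Delta = (3 - 7) * 52 mod 97 = 83
New hash = (55 + 83) mod 97 = 41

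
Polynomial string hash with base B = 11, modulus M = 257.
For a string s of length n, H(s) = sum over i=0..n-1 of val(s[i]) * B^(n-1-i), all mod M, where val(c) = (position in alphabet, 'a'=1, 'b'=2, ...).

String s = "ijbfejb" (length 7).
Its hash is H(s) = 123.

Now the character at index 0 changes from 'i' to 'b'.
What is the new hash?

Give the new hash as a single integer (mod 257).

Answer: 217

Derivation:
val('i') = 9, val('b') = 2
Position k = 0, exponent = n-1-k = 6
B^6 mod M = 11^6 mod 257 = 60
Delta = (2 - 9) * 60 mod 257 = 94
New hash = (123 + 94) mod 257 = 217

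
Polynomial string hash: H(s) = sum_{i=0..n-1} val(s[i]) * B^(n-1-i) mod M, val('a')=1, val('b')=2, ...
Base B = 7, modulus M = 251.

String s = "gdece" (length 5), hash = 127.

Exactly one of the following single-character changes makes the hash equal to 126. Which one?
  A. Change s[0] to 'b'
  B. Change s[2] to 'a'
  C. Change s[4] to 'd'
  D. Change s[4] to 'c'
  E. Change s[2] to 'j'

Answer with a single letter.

Answer: C

Derivation:
Option A: s[0]='g'->'b', delta=(2-7)*7^4 mod 251 = 43, hash=127+43 mod 251 = 170
Option B: s[2]='e'->'a', delta=(1-5)*7^2 mod 251 = 55, hash=127+55 mod 251 = 182
Option C: s[4]='e'->'d', delta=(4-5)*7^0 mod 251 = 250, hash=127+250 mod 251 = 126 <-- target
Option D: s[4]='e'->'c', delta=(3-5)*7^0 mod 251 = 249, hash=127+249 mod 251 = 125
Option E: s[2]='e'->'j', delta=(10-5)*7^2 mod 251 = 245, hash=127+245 mod 251 = 121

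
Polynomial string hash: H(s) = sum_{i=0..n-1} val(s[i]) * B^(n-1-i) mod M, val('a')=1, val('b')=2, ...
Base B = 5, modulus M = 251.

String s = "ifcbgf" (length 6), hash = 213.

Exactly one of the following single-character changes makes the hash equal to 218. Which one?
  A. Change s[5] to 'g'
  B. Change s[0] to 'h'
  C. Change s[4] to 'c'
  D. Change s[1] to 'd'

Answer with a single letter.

Answer: D

Derivation:
Option A: s[5]='f'->'g', delta=(7-6)*5^0 mod 251 = 1, hash=213+1 mod 251 = 214
Option B: s[0]='i'->'h', delta=(8-9)*5^5 mod 251 = 138, hash=213+138 mod 251 = 100
Option C: s[4]='g'->'c', delta=(3-7)*5^1 mod 251 = 231, hash=213+231 mod 251 = 193
Option D: s[1]='f'->'d', delta=(4-6)*5^4 mod 251 = 5, hash=213+5 mod 251 = 218 <-- target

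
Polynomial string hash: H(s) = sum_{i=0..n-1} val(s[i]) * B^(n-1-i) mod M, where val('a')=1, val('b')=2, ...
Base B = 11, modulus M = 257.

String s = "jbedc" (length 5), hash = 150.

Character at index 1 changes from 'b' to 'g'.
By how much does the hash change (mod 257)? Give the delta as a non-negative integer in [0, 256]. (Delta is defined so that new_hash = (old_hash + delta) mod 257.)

Delta formula: (val(new) - val(old)) * B^(n-1-k) mod M
  val('g') - val('b') = 7 - 2 = 5
  B^(n-1-k) = 11^3 mod 257 = 46
  Delta = 5 * 46 mod 257 = 230

Answer: 230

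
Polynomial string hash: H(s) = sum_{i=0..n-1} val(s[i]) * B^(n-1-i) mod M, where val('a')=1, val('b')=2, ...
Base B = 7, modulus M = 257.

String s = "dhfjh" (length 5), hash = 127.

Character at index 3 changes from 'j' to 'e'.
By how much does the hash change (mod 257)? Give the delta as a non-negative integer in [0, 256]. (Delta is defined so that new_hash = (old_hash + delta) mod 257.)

Delta formula: (val(new) - val(old)) * B^(n-1-k) mod M
  val('e') - val('j') = 5 - 10 = -5
  B^(n-1-k) = 7^1 mod 257 = 7
  Delta = -5 * 7 mod 257 = 222

Answer: 222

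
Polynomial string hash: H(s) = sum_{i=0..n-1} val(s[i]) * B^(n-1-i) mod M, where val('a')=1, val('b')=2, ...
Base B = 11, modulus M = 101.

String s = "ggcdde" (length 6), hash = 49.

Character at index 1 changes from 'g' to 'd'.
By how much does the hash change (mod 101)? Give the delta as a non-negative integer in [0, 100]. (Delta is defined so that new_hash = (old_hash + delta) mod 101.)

Answer: 12

Derivation:
Delta formula: (val(new) - val(old)) * B^(n-1-k) mod M
  val('d') - val('g') = 4 - 7 = -3
  B^(n-1-k) = 11^4 mod 101 = 97
  Delta = -3 * 97 mod 101 = 12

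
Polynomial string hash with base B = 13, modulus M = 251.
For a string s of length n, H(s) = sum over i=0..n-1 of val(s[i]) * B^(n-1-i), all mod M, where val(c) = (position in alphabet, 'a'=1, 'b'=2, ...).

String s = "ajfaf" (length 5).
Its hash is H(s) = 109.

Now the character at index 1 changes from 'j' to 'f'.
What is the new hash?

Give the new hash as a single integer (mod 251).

val('j') = 10, val('f') = 6
Position k = 1, exponent = n-1-k = 3
B^3 mod M = 13^3 mod 251 = 189
Delta = (6 - 10) * 189 mod 251 = 248
New hash = (109 + 248) mod 251 = 106

Answer: 106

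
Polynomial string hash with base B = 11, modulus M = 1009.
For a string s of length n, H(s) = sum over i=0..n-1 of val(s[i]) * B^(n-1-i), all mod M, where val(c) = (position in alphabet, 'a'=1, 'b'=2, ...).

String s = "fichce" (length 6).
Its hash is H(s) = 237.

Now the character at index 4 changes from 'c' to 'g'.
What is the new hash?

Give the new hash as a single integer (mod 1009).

Answer: 281

Derivation:
val('c') = 3, val('g') = 7
Position k = 4, exponent = n-1-k = 1
B^1 mod M = 11^1 mod 1009 = 11
Delta = (7 - 3) * 11 mod 1009 = 44
New hash = (237 + 44) mod 1009 = 281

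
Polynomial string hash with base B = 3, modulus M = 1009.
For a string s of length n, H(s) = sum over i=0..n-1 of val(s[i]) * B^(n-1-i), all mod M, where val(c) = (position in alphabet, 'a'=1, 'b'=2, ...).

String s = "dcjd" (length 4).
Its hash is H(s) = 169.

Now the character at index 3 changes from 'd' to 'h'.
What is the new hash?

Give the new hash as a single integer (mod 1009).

val('d') = 4, val('h') = 8
Position k = 3, exponent = n-1-k = 0
B^0 mod M = 3^0 mod 1009 = 1
Delta = (8 - 4) * 1 mod 1009 = 4
New hash = (169 + 4) mod 1009 = 173

Answer: 173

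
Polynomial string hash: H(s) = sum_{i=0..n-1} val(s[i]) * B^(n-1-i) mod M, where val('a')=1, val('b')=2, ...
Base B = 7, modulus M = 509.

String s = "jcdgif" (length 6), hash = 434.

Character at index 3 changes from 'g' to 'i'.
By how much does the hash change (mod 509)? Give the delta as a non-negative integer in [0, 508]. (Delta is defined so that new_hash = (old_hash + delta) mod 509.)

Delta formula: (val(new) - val(old)) * B^(n-1-k) mod M
  val('i') - val('g') = 9 - 7 = 2
  B^(n-1-k) = 7^2 mod 509 = 49
  Delta = 2 * 49 mod 509 = 98

Answer: 98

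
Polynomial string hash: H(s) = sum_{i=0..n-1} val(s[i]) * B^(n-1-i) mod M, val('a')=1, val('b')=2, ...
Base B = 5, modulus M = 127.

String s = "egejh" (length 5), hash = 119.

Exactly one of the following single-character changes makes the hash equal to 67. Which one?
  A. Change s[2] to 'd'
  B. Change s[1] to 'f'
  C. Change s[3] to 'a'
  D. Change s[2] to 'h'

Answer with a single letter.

Answer: D

Derivation:
Option A: s[2]='e'->'d', delta=(4-5)*5^2 mod 127 = 102, hash=119+102 mod 127 = 94
Option B: s[1]='g'->'f', delta=(6-7)*5^3 mod 127 = 2, hash=119+2 mod 127 = 121
Option C: s[3]='j'->'a', delta=(1-10)*5^1 mod 127 = 82, hash=119+82 mod 127 = 74
Option D: s[2]='e'->'h', delta=(8-5)*5^2 mod 127 = 75, hash=119+75 mod 127 = 67 <-- target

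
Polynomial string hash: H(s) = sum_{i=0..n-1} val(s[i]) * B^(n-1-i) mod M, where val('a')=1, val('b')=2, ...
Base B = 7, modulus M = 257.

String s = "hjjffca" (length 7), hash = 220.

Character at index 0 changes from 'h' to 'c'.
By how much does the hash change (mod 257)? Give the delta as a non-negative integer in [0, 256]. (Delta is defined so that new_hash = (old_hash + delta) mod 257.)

Delta formula: (val(new) - val(old)) * B^(n-1-k) mod M
  val('c') - val('h') = 3 - 8 = -5
  B^(n-1-k) = 7^6 mod 257 = 200
  Delta = -5 * 200 mod 257 = 28

Answer: 28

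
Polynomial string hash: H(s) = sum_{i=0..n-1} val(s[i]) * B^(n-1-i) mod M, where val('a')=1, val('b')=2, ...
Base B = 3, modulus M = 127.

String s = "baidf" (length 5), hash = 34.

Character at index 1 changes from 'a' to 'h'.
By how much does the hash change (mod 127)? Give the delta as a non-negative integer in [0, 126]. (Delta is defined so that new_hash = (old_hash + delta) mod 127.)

Delta formula: (val(new) - val(old)) * B^(n-1-k) mod M
  val('h') - val('a') = 8 - 1 = 7
  B^(n-1-k) = 3^3 mod 127 = 27
  Delta = 7 * 27 mod 127 = 62

Answer: 62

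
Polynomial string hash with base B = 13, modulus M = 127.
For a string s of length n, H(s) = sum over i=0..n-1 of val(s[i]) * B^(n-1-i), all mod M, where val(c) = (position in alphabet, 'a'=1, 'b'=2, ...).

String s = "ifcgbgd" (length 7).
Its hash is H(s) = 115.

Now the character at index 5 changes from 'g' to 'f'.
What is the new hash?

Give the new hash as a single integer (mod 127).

val('g') = 7, val('f') = 6
Position k = 5, exponent = n-1-k = 1
B^1 mod M = 13^1 mod 127 = 13
Delta = (6 - 7) * 13 mod 127 = 114
New hash = (115 + 114) mod 127 = 102

Answer: 102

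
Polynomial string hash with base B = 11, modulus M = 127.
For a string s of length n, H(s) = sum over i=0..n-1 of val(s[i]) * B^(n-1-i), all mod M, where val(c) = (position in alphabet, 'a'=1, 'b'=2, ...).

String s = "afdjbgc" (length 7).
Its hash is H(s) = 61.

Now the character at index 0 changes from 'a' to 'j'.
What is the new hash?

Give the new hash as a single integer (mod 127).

Answer: 22

Derivation:
val('a') = 1, val('j') = 10
Position k = 0, exponent = n-1-k = 6
B^6 mod M = 11^6 mod 127 = 38
Delta = (10 - 1) * 38 mod 127 = 88
New hash = (61 + 88) mod 127 = 22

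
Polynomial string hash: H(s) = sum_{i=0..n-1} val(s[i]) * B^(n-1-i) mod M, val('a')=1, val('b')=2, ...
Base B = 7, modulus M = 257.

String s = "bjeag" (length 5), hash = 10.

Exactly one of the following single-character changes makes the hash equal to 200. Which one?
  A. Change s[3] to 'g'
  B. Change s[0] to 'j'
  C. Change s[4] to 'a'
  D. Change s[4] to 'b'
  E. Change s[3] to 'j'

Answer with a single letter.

Option A: s[3]='a'->'g', delta=(7-1)*7^1 mod 257 = 42, hash=10+42 mod 257 = 52
Option B: s[0]='b'->'j', delta=(10-2)*7^4 mod 257 = 190, hash=10+190 mod 257 = 200 <-- target
Option C: s[4]='g'->'a', delta=(1-7)*7^0 mod 257 = 251, hash=10+251 mod 257 = 4
Option D: s[4]='g'->'b', delta=(2-7)*7^0 mod 257 = 252, hash=10+252 mod 257 = 5
Option E: s[3]='a'->'j', delta=(10-1)*7^1 mod 257 = 63, hash=10+63 mod 257 = 73

Answer: B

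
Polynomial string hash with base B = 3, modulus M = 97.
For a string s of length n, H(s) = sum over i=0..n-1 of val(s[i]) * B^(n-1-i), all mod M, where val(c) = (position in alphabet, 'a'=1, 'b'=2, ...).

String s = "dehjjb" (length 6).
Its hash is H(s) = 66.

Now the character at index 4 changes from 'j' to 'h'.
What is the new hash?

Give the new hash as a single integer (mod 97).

val('j') = 10, val('h') = 8
Position k = 4, exponent = n-1-k = 1
B^1 mod M = 3^1 mod 97 = 3
Delta = (8 - 10) * 3 mod 97 = 91
New hash = (66 + 91) mod 97 = 60

Answer: 60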